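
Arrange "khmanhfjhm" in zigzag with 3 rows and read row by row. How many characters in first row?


Zigzag "khmanhfjhm" into 3 rows:
Placing characters:
  'k' => row 0
  'h' => row 1
  'm' => row 2
  'a' => row 1
  'n' => row 0
  'h' => row 1
  'f' => row 2
  'j' => row 1
  'h' => row 0
  'm' => row 1
Rows:
  Row 0: "knh"
  Row 1: "hahjm"
  Row 2: "mf"
First row length: 3

3


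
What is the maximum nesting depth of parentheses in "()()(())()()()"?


Input: "()()(())()()()"
Tracking depth:
  Position 0 '(': depth becomes 1
  Position 1 ')': depth becomes 0
  Position 2 '(': depth becomes 1
  Position 3 ')': depth becomes 0
  Position 4 '(': depth becomes 1
  Position 5 '(': depth becomes 2
  Position 6 ')': depth becomes 1
  Position 7 ')': depth becomes 0
  Position 8 '(': depth becomes 1
  Position 9 ')': depth becomes 0
  Position 10 '(': depth becomes 1
  Position 11 ')': depth becomes 0
  Position 12 '(': depth becomes 1
  Position 13 ')': depth becomes 0
Maximum depth reached: 2

2


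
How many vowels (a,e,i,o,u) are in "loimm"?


Input: loimm
Checking each character:
  'l' at position 0: consonant
  'o' at position 1: vowel (running total: 1)
  'i' at position 2: vowel (running total: 2)
  'm' at position 3: consonant
  'm' at position 4: consonant
Total vowels: 2

2


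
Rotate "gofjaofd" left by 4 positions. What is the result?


Input: "gofjaofd", rotate left by 4
First 4 characters: "gofj"
Remaining characters: "aofd"
Concatenate remaining + first: "aofd" + "gofj" = "aofdgofj"

aofdgofj


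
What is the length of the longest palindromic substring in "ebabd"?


Input: "ebabd"
Checking substrings for palindromes:
  [1:4] "bab" (len 3) => palindrome
Longest palindromic substring: "bab" with length 3

3


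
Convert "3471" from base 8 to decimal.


Input: "3471" in base 8
Positional expansion:
  Digit '3' (value 3) x 8^3 = 1536
  Digit '4' (value 4) x 8^2 = 256
  Digit '7' (value 7) x 8^1 = 56
  Digit '1' (value 1) x 8^0 = 1
Sum = 1849

1849


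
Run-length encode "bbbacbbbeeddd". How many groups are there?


Input: bbbacbbbeeddd
Scanning for consecutive runs:
  Group 1: 'b' x 3 (positions 0-2)
  Group 2: 'a' x 1 (positions 3-3)
  Group 3: 'c' x 1 (positions 4-4)
  Group 4: 'b' x 3 (positions 5-7)
  Group 5: 'e' x 2 (positions 8-9)
  Group 6: 'd' x 3 (positions 10-12)
Total groups: 6

6


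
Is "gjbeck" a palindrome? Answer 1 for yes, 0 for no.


Input: gjbeck
Reversed: kcebjg
  Compare pos 0 ('g') with pos 5 ('k'): MISMATCH
  Compare pos 1 ('j') with pos 4 ('c'): MISMATCH
  Compare pos 2 ('b') with pos 3 ('e'): MISMATCH
Result: not a palindrome

0


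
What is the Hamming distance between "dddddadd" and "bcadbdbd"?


Comparing "dddddadd" and "bcadbdbd" position by position:
  Position 0: 'd' vs 'b' => differ
  Position 1: 'd' vs 'c' => differ
  Position 2: 'd' vs 'a' => differ
  Position 3: 'd' vs 'd' => same
  Position 4: 'd' vs 'b' => differ
  Position 5: 'a' vs 'd' => differ
  Position 6: 'd' vs 'b' => differ
  Position 7: 'd' vs 'd' => same
Total differences (Hamming distance): 6

6


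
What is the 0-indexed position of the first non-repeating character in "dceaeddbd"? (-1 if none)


Input: dceaeddbd
Character frequencies:
  'a': 1
  'b': 1
  'c': 1
  'd': 4
  'e': 2
Scanning left to right for freq == 1:
  Position 0 ('d'): freq=4, skip
  Position 1 ('c'): unique! => answer = 1

1


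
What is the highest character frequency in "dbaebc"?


Input: dbaebc
Character counts:
  'a': 1
  'b': 2
  'c': 1
  'd': 1
  'e': 1
Maximum frequency: 2

2


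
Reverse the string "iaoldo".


Input: iaoldo
Reading characters right to left:
  Position 5: 'o'
  Position 4: 'd'
  Position 3: 'l'
  Position 2: 'o'
  Position 1: 'a'
  Position 0: 'i'
Reversed: odloai

odloai


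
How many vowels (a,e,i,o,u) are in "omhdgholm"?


Input: omhdgholm
Checking each character:
  'o' at position 0: vowel (running total: 1)
  'm' at position 1: consonant
  'h' at position 2: consonant
  'd' at position 3: consonant
  'g' at position 4: consonant
  'h' at position 5: consonant
  'o' at position 6: vowel (running total: 2)
  'l' at position 7: consonant
  'm' at position 8: consonant
Total vowels: 2

2


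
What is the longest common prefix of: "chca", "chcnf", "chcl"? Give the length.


Words: chca, chcnf, chcl
  Position 0: all 'c' => match
  Position 1: all 'h' => match
  Position 2: all 'c' => match
  Position 3: ('a', 'n', 'l') => mismatch, stop
LCP = "chc" (length 3)

3


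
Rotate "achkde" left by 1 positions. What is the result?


Input: "achkde", rotate left by 1
First 1 characters: "a"
Remaining characters: "chkde"
Concatenate remaining + first: "chkde" + "a" = "chkdea"

chkdea


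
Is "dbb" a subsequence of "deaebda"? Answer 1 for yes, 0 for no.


Check if "dbb" is a subsequence of "deaebda"
Greedy scan:
  Position 0 ('d'): matches sub[0] = 'd'
  Position 1 ('e'): no match needed
  Position 2 ('a'): no match needed
  Position 3 ('e'): no match needed
  Position 4 ('b'): matches sub[1] = 'b'
  Position 5 ('d'): no match needed
  Position 6 ('a'): no match needed
Only matched 2/3 characters => not a subsequence

0


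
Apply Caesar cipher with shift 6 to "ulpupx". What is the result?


Caesar cipher: shift "ulpupx" by 6
  'u' (pos 20) + 6 = pos 0 = 'a'
  'l' (pos 11) + 6 = pos 17 = 'r'
  'p' (pos 15) + 6 = pos 21 = 'v'
  'u' (pos 20) + 6 = pos 0 = 'a'
  'p' (pos 15) + 6 = pos 21 = 'v'
  'x' (pos 23) + 6 = pos 3 = 'd'
Result: arvavd

arvavd


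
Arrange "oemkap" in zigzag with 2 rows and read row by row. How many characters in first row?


Zigzag "oemkap" into 2 rows:
Placing characters:
  'o' => row 0
  'e' => row 1
  'm' => row 0
  'k' => row 1
  'a' => row 0
  'p' => row 1
Rows:
  Row 0: "oma"
  Row 1: "ekp"
First row length: 3

3


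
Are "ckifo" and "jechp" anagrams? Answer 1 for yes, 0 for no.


Strings: "ckifo", "jechp"
Sorted first:  cfiko
Sorted second: cehjp
Differ at position 1: 'f' vs 'e' => not anagrams

0


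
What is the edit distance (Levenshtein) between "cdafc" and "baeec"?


Computing edit distance: "cdafc" -> "baeec"
DP table:
           b    a    e    e    c
      0    1    2    3    4    5
  c   1    1    2    3    4    4
  d   2    2    2    3    4    5
  a   3    3    2    3    4    5
  f   4    4    3    3    4    5
  c   5    5    4    4    4    4
Edit distance = dp[5][5] = 4

4


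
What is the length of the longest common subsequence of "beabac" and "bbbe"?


LCS of "beabac" and "bbbe"
DP table:
           b    b    b    e
      0    0    0    0    0
  b   0    1    1    1    1
  e   0    1    1    1    2
  a   0    1    1    1    2
  b   0    1    2    2    2
  a   0    1    2    2    2
  c   0    1    2    2    2
LCS length = dp[6][4] = 2

2


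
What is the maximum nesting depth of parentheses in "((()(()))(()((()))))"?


Input: "((()(()))(()((()))))"
Tracking depth:
  Position 0 '(': depth becomes 1
  Position 1 '(': depth becomes 2
  Position 2 '(': depth becomes 3
  Position 3 ')': depth becomes 2
  Position 4 '(': depth becomes 3
  Position 5 '(': depth becomes 4
  Position 6 ')': depth becomes 3
  Position 7 ')': depth becomes 2
  Position 8 ')': depth becomes 1
  Position 9 '(': depth becomes 2
  Position 10 '(': depth becomes 3
  Position 11 ')': depth becomes 2
  Position 12 '(': depth becomes 3
  Position 13 '(': depth becomes 4
  Position 14 '(': depth becomes 5
  Position 15 ')': depth becomes 4
  Position 16 ')': depth becomes 3
  Position 17 ')': depth becomes 2
  Position 18 ')': depth becomes 1
  Position 19 ')': depth becomes 0
Maximum depth reached: 5

5


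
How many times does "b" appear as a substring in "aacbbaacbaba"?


Searching for "b" in "aacbbaacbaba"
Scanning each position:
  Position 0: "a" => no
  Position 1: "a" => no
  Position 2: "c" => no
  Position 3: "b" => MATCH
  Position 4: "b" => MATCH
  Position 5: "a" => no
  Position 6: "a" => no
  Position 7: "c" => no
  Position 8: "b" => MATCH
  Position 9: "a" => no
  Position 10: "b" => MATCH
  Position 11: "a" => no
Total occurrences: 4

4


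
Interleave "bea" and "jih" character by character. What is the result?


Interleaving "bea" and "jih":
  Position 0: 'b' from first, 'j' from second => "bj"
  Position 1: 'e' from first, 'i' from second => "ei"
  Position 2: 'a' from first, 'h' from second => "ah"
Result: bjeiah

bjeiah


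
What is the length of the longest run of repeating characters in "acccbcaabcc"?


Input: "acccbcaabcc"
Scanning for longest run:
  Position 1 ('c'): new char, reset run to 1
  Position 2 ('c'): continues run of 'c', length=2
  Position 3 ('c'): continues run of 'c', length=3
  Position 4 ('b'): new char, reset run to 1
  Position 5 ('c'): new char, reset run to 1
  Position 6 ('a'): new char, reset run to 1
  Position 7 ('a'): continues run of 'a', length=2
  Position 8 ('b'): new char, reset run to 1
  Position 9 ('c'): new char, reset run to 1
  Position 10 ('c'): continues run of 'c', length=2
Longest run: 'c' with length 3

3


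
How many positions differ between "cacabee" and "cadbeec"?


Comparing "cacabee" and "cadbeec" position by position:
  Position 0: 'c' vs 'c' => same
  Position 1: 'a' vs 'a' => same
  Position 2: 'c' vs 'd' => DIFFER
  Position 3: 'a' vs 'b' => DIFFER
  Position 4: 'b' vs 'e' => DIFFER
  Position 5: 'e' vs 'e' => same
  Position 6: 'e' vs 'c' => DIFFER
Positions that differ: 4

4


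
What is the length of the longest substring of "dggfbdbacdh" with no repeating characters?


Input: "dggfbdbacdh"
Sliding window (track last position of each char):
  Position 0 ('d'): window [0,0] length 1 -- new best
  Position 1 ('g'): window [0,1] length 2 -- new best
  Position 2 ('g'): repeat (last at 1), move window start to 2
  Position 2 ('g'): window [2,2] length 1
  Position 3 ('f'): window [2,3] length 2
  Position 4 ('b'): window [2,4] length 3 -- new best
  Position 5 ('d'): window [2,5] length 4 -- new best
  Position 6 ('b'): repeat (last at 4), move window start to 5
  Position 6 ('b'): window [5,6] length 2
  Position 7 ('a'): window [5,7] length 3
  Position 8 ('c'): window [5,8] length 4
  Position 9 ('d'): repeat (last at 5), move window start to 6
  Position 9 ('d'): window [6,9] length 4
  Position 10 ('h'): window [6,10] length 5 -- new best
Longest substring with no repeats: "bacdh" with length 5

5


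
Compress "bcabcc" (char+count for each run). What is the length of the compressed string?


Input: bcabcc
Runs:
  'b' x 1 => "b1"
  'c' x 1 => "c1"
  'a' x 1 => "a1"
  'b' x 1 => "b1"
  'c' x 2 => "c2"
Compressed: "b1c1a1b1c2"
Compressed length: 10

10


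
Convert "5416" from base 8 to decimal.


Input: "5416" in base 8
Positional expansion:
  Digit '5' (value 5) x 8^3 = 2560
  Digit '4' (value 4) x 8^2 = 256
  Digit '1' (value 1) x 8^1 = 8
  Digit '6' (value 6) x 8^0 = 6
Sum = 2830

2830


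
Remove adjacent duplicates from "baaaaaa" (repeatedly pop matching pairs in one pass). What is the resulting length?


Input: baaaaaa
Stack-based adjacent duplicate removal:
  Read 'b': push. Stack: b
  Read 'a': push. Stack: ba
  Read 'a': matches stack top 'a' => pop. Stack: b
  Read 'a': push. Stack: ba
  Read 'a': matches stack top 'a' => pop. Stack: b
  Read 'a': push. Stack: ba
  Read 'a': matches stack top 'a' => pop. Stack: b
Final stack: "b" (length 1)

1


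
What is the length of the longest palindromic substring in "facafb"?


Input: "facafb"
Checking substrings for palindromes:
  [0:5] "facaf" (len 5) => palindrome
  [1:4] "aca" (len 3) => palindrome
Longest palindromic substring: "facaf" with length 5

5


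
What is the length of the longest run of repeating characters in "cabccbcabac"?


Input: "cabccbcabac"
Scanning for longest run:
  Position 1 ('a'): new char, reset run to 1
  Position 2 ('b'): new char, reset run to 1
  Position 3 ('c'): new char, reset run to 1
  Position 4 ('c'): continues run of 'c', length=2
  Position 5 ('b'): new char, reset run to 1
  Position 6 ('c'): new char, reset run to 1
  Position 7 ('a'): new char, reset run to 1
  Position 8 ('b'): new char, reset run to 1
  Position 9 ('a'): new char, reset run to 1
  Position 10 ('c'): new char, reset run to 1
Longest run: 'c' with length 2

2


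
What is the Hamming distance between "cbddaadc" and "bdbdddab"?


Comparing "cbddaadc" and "bdbdddab" position by position:
  Position 0: 'c' vs 'b' => differ
  Position 1: 'b' vs 'd' => differ
  Position 2: 'd' vs 'b' => differ
  Position 3: 'd' vs 'd' => same
  Position 4: 'a' vs 'd' => differ
  Position 5: 'a' vs 'd' => differ
  Position 6: 'd' vs 'a' => differ
  Position 7: 'c' vs 'b' => differ
Total differences (Hamming distance): 7

7


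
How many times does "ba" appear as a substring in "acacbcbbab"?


Searching for "ba" in "acacbcbbab"
Scanning each position:
  Position 0: "ac" => no
  Position 1: "ca" => no
  Position 2: "ac" => no
  Position 3: "cb" => no
  Position 4: "bc" => no
  Position 5: "cb" => no
  Position 6: "bb" => no
  Position 7: "ba" => MATCH
  Position 8: "ab" => no
Total occurrences: 1

1


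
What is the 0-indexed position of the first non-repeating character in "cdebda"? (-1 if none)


Input: cdebda
Character frequencies:
  'a': 1
  'b': 1
  'c': 1
  'd': 2
  'e': 1
Scanning left to right for freq == 1:
  Position 0 ('c'): unique! => answer = 0

0


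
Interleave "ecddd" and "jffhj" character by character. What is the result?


Interleaving "ecddd" and "jffhj":
  Position 0: 'e' from first, 'j' from second => "ej"
  Position 1: 'c' from first, 'f' from second => "cf"
  Position 2: 'd' from first, 'f' from second => "df"
  Position 3: 'd' from first, 'h' from second => "dh"
  Position 4: 'd' from first, 'j' from second => "dj"
Result: ejcfdfdhdj

ejcfdfdhdj


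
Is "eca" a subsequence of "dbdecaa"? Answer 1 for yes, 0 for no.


Check if "eca" is a subsequence of "dbdecaa"
Greedy scan:
  Position 0 ('d'): no match needed
  Position 1 ('b'): no match needed
  Position 2 ('d'): no match needed
  Position 3 ('e'): matches sub[0] = 'e'
  Position 4 ('c'): matches sub[1] = 'c'
  Position 5 ('a'): matches sub[2] = 'a'
  Position 6 ('a'): no match needed
All 3 characters matched => is a subsequence

1


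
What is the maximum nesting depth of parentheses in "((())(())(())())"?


Input: "((())(())(())())"
Tracking depth:
  Position 0 '(': depth becomes 1
  Position 1 '(': depth becomes 2
  Position 2 '(': depth becomes 3
  Position 3 ')': depth becomes 2
  Position 4 ')': depth becomes 1
  Position 5 '(': depth becomes 2
  Position 6 '(': depth becomes 3
  Position 7 ')': depth becomes 2
  Position 8 ')': depth becomes 1
  Position 9 '(': depth becomes 2
  Position 10 '(': depth becomes 3
  Position 11 ')': depth becomes 2
  Position 12 ')': depth becomes 1
  Position 13 '(': depth becomes 2
  Position 14 ')': depth becomes 1
  Position 15 ')': depth becomes 0
Maximum depth reached: 3

3


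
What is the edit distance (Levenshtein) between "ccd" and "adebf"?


Computing edit distance: "ccd" -> "adebf"
DP table:
           a    d    e    b    f
      0    1    2    3    4    5
  c   1    1    2    3    4    5
  c   2    2    2    3    4    5
  d   3    3    2    3    4    5
Edit distance = dp[3][5] = 5

5


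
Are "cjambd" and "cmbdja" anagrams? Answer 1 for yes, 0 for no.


Strings: "cjambd", "cmbdja"
Sorted first:  abcdjm
Sorted second: abcdjm
Sorted forms match => anagrams

1


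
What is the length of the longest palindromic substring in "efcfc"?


Input: "efcfc"
Checking substrings for palindromes:
  [1:4] "fcf" (len 3) => palindrome
  [2:5] "cfc" (len 3) => palindrome
Longest palindromic substring: "fcf" with length 3

3


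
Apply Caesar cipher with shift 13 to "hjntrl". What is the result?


Caesar cipher: shift "hjntrl" by 13
  'h' (pos 7) + 13 = pos 20 = 'u'
  'j' (pos 9) + 13 = pos 22 = 'w'
  'n' (pos 13) + 13 = pos 0 = 'a'
  't' (pos 19) + 13 = pos 6 = 'g'
  'r' (pos 17) + 13 = pos 4 = 'e'
  'l' (pos 11) + 13 = pos 24 = 'y'
Result: uwagey

uwagey


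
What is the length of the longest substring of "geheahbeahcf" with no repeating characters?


Input: "geheahbeahcf"
Sliding window (track last position of each char):
  Position 0 ('g'): window [0,0] length 1 -- new best
  Position 1 ('e'): window [0,1] length 2 -- new best
  Position 2 ('h'): window [0,2] length 3 -- new best
  Position 3 ('e'): repeat (last at 1), move window start to 2
  Position 3 ('e'): window [2,3] length 2
  Position 4 ('a'): window [2,4] length 3
  Position 5 ('h'): repeat (last at 2), move window start to 3
  Position 5 ('h'): window [3,5] length 3
  Position 6 ('b'): window [3,6] length 4 -- new best
  Position 7 ('e'): repeat (last at 3), move window start to 4
  Position 7 ('e'): window [4,7] length 4
  Position 8 ('a'): repeat (last at 4), move window start to 5
  Position 8 ('a'): window [5,8] length 4
  Position 9 ('h'): repeat (last at 5), move window start to 6
  Position 9 ('h'): window [6,9] length 4
  Position 10 ('c'): window [6,10] length 5 -- new best
  Position 11 ('f'): window [6,11] length 6 -- new best
Longest substring with no repeats: "beahcf" with length 6

6


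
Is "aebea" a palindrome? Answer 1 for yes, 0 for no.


Input: aebea
Reversed: aebea
  Compare pos 0 ('a') with pos 4 ('a'): match
  Compare pos 1 ('e') with pos 3 ('e'): match
Result: palindrome

1


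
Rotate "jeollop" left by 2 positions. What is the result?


Input: "jeollop", rotate left by 2
First 2 characters: "je"
Remaining characters: "ollop"
Concatenate remaining + first: "ollop" + "je" = "ollopje"

ollopje


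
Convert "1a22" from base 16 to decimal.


Input: "1a22" in base 16
Positional expansion:
  Digit '1' (value 1) x 16^3 = 4096
  Digit 'a' (value 10) x 16^2 = 2560
  Digit '2' (value 2) x 16^1 = 32
  Digit '2' (value 2) x 16^0 = 2
Sum = 6690

6690


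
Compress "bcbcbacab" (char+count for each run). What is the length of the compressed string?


Input: bcbcbacab
Runs:
  'b' x 1 => "b1"
  'c' x 1 => "c1"
  'b' x 1 => "b1"
  'c' x 1 => "c1"
  'b' x 1 => "b1"
  'a' x 1 => "a1"
  'c' x 1 => "c1"
  'a' x 1 => "a1"
  'b' x 1 => "b1"
Compressed: "b1c1b1c1b1a1c1a1b1"
Compressed length: 18

18


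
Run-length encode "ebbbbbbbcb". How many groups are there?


Input: ebbbbbbbcb
Scanning for consecutive runs:
  Group 1: 'e' x 1 (positions 0-0)
  Group 2: 'b' x 7 (positions 1-7)
  Group 3: 'c' x 1 (positions 8-8)
  Group 4: 'b' x 1 (positions 9-9)
Total groups: 4

4


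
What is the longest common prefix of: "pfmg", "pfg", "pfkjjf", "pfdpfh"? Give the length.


Words: pfmg, pfg, pfkjjf, pfdpfh
  Position 0: all 'p' => match
  Position 1: all 'f' => match
  Position 2: ('m', 'g', 'k', 'd') => mismatch, stop
LCP = "pf" (length 2)

2


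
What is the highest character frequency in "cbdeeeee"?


Input: cbdeeeee
Character counts:
  'b': 1
  'c': 1
  'd': 1
  'e': 5
Maximum frequency: 5

5


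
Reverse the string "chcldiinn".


Input: chcldiinn
Reading characters right to left:
  Position 8: 'n'
  Position 7: 'n'
  Position 6: 'i'
  Position 5: 'i'
  Position 4: 'd'
  Position 3: 'l'
  Position 2: 'c'
  Position 1: 'h'
  Position 0: 'c'
Reversed: nniidlchc

nniidlchc


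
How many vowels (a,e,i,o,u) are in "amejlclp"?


Input: amejlclp
Checking each character:
  'a' at position 0: vowel (running total: 1)
  'm' at position 1: consonant
  'e' at position 2: vowel (running total: 2)
  'j' at position 3: consonant
  'l' at position 4: consonant
  'c' at position 5: consonant
  'l' at position 6: consonant
  'p' at position 7: consonant
Total vowels: 2

2


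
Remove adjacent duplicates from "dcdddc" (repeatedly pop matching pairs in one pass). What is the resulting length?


Input: dcdddc
Stack-based adjacent duplicate removal:
  Read 'd': push. Stack: d
  Read 'c': push. Stack: dc
  Read 'd': push. Stack: dcd
  Read 'd': matches stack top 'd' => pop. Stack: dc
  Read 'd': push. Stack: dcd
  Read 'c': push. Stack: dcdc
Final stack: "dcdc" (length 4)

4


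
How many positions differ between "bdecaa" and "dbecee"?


Comparing "bdecaa" and "dbecee" position by position:
  Position 0: 'b' vs 'd' => DIFFER
  Position 1: 'd' vs 'b' => DIFFER
  Position 2: 'e' vs 'e' => same
  Position 3: 'c' vs 'c' => same
  Position 4: 'a' vs 'e' => DIFFER
  Position 5: 'a' vs 'e' => DIFFER
Positions that differ: 4

4


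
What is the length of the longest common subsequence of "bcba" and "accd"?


LCS of "bcba" and "accd"
DP table:
           a    c    c    d
      0    0    0    0    0
  b   0    0    0    0    0
  c   0    0    1    1    1
  b   0    0    1    1    1
  a   0    1    1    1    1
LCS length = dp[4][4] = 1

1


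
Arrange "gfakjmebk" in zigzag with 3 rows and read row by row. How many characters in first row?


Zigzag "gfakjmebk" into 3 rows:
Placing characters:
  'g' => row 0
  'f' => row 1
  'a' => row 2
  'k' => row 1
  'j' => row 0
  'm' => row 1
  'e' => row 2
  'b' => row 1
  'k' => row 0
Rows:
  Row 0: "gjk"
  Row 1: "fkmb"
  Row 2: "ae"
First row length: 3

3


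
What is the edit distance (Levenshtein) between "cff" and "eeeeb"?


Computing edit distance: "cff" -> "eeeeb"
DP table:
           e    e    e    e    b
      0    1    2    3    4    5
  c   1    1    2    3    4    5
  f   2    2    2    3    4    5
  f   3    3    3    3    4    5
Edit distance = dp[3][5] = 5

5


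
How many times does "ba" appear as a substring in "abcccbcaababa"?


Searching for "ba" in "abcccbcaababa"
Scanning each position:
  Position 0: "ab" => no
  Position 1: "bc" => no
  Position 2: "cc" => no
  Position 3: "cc" => no
  Position 4: "cb" => no
  Position 5: "bc" => no
  Position 6: "ca" => no
  Position 7: "aa" => no
  Position 8: "ab" => no
  Position 9: "ba" => MATCH
  Position 10: "ab" => no
  Position 11: "ba" => MATCH
Total occurrences: 2

2


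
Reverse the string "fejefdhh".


Input: fejefdhh
Reading characters right to left:
  Position 7: 'h'
  Position 6: 'h'
  Position 5: 'd'
  Position 4: 'f'
  Position 3: 'e'
  Position 2: 'j'
  Position 1: 'e'
  Position 0: 'f'
Reversed: hhdfejef

hhdfejef


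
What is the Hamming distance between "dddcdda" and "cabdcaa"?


Comparing "dddcdda" and "cabdcaa" position by position:
  Position 0: 'd' vs 'c' => differ
  Position 1: 'd' vs 'a' => differ
  Position 2: 'd' vs 'b' => differ
  Position 3: 'c' vs 'd' => differ
  Position 4: 'd' vs 'c' => differ
  Position 5: 'd' vs 'a' => differ
  Position 6: 'a' vs 'a' => same
Total differences (Hamming distance): 6

6


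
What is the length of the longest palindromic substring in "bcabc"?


Input: "bcabc"
Checking substrings for palindromes:
  No multi-char palindromic substrings found
Longest palindromic substring: "b" with length 1

1


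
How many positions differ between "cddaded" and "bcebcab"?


Comparing "cddaded" and "bcebcab" position by position:
  Position 0: 'c' vs 'b' => DIFFER
  Position 1: 'd' vs 'c' => DIFFER
  Position 2: 'd' vs 'e' => DIFFER
  Position 3: 'a' vs 'b' => DIFFER
  Position 4: 'd' vs 'c' => DIFFER
  Position 5: 'e' vs 'a' => DIFFER
  Position 6: 'd' vs 'b' => DIFFER
Positions that differ: 7

7


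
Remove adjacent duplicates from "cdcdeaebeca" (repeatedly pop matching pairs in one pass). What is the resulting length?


Input: cdcdeaebeca
Stack-based adjacent duplicate removal:
  Read 'c': push. Stack: c
  Read 'd': push. Stack: cd
  Read 'c': push. Stack: cdc
  Read 'd': push. Stack: cdcd
  Read 'e': push. Stack: cdcde
  Read 'a': push. Stack: cdcdea
  Read 'e': push. Stack: cdcdeae
  Read 'b': push. Stack: cdcdeaeb
  Read 'e': push. Stack: cdcdeaebe
  Read 'c': push. Stack: cdcdeaebec
  Read 'a': push. Stack: cdcdeaebeca
Final stack: "cdcdeaebeca" (length 11)

11


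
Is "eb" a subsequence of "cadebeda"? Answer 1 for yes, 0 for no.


Check if "eb" is a subsequence of "cadebeda"
Greedy scan:
  Position 0 ('c'): no match needed
  Position 1 ('a'): no match needed
  Position 2 ('d'): no match needed
  Position 3 ('e'): matches sub[0] = 'e'
  Position 4 ('b'): matches sub[1] = 'b'
  Position 5 ('e'): no match needed
  Position 6 ('d'): no match needed
  Position 7 ('a'): no match needed
All 2 characters matched => is a subsequence

1


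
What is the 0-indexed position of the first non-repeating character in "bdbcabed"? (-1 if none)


Input: bdbcabed
Character frequencies:
  'a': 1
  'b': 3
  'c': 1
  'd': 2
  'e': 1
Scanning left to right for freq == 1:
  Position 0 ('b'): freq=3, skip
  Position 1 ('d'): freq=2, skip
  Position 2 ('b'): freq=3, skip
  Position 3 ('c'): unique! => answer = 3

3


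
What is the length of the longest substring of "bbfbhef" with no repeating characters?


Input: "bbfbhef"
Sliding window (track last position of each char):
  Position 0 ('b'): window [0,0] length 1 -- new best
  Position 1 ('b'): repeat (last at 0), move window start to 1
  Position 1 ('b'): window [1,1] length 1
  Position 2 ('f'): window [1,2] length 2 -- new best
  Position 3 ('b'): repeat (last at 1), move window start to 2
  Position 3 ('b'): window [2,3] length 2
  Position 4 ('h'): window [2,4] length 3 -- new best
  Position 5 ('e'): window [2,5] length 4 -- new best
  Position 6 ('f'): repeat (last at 2), move window start to 3
  Position 6 ('f'): window [3,6] length 4
Longest substring with no repeats: "fbhe" with length 4

4


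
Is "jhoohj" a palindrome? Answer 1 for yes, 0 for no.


Input: jhoohj
Reversed: jhoohj
  Compare pos 0 ('j') with pos 5 ('j'): match
  Compare pos 1 ('h') with pos 4 ('h'): match
  Compare pos 2 ('o') with pos 3 ('o'): match
Result: palindrome

1


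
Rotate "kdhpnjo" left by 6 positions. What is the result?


Input: "kdhpnjo", rotate left by 6
First 6 characters: "kdhpnj"
Remaining characters: "o"
Concatenate remaining + first: "o" + "kdhpnj" = "okdhpnj"

okdhpnj


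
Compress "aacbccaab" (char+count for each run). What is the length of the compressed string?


Input: aacbccaab
Runs:
  'a' x 2 => "a2"
  'c' x 1 => "c1"
  'b' x 1 => "b1"
  'c' x 2 => "c2"
  'a' x 2 => "a2"
  'b' x 1 => "b1"
Compressed: "a2c1b1c2a2b1"
Compressed length: 12

12


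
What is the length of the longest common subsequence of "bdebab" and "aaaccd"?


LCS of "bdebab" and "aaaccd"
DP table:
           a    a    a    c    c    d
      0    0    0    0    0    0    0
  b   0    0    0    0    0    0    0
  d   0    0    0    0    0    0    1
  e   0    0    0    0    0    0    1
  b   0    0    0    0    0    0    1
  a   0    1    1    1    1    1    1
  b   0    1    1    1    1    1    1
LCS length = dp[6][6] = 1

1


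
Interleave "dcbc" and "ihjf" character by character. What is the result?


Interleaving "dcbc" and "ihjf":
  Position 0: 'd' from first, 'i' from second => "di"
  Position 1: 'c' from first, 'h' from second => "ch"
  Position 2: 'b' from first, 'j' from second => "bj"
  Position 3: 'c' from first, 'f' from second => "cf"
Result: dichbjcf

dichbjcf


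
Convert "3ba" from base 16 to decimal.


Input: "3ba" in base 16
Positional expansion:
  Digit '3' (value 3) x 16^2 = 768
  Digit 'b' (value 11) x 16^1 = 176
  Digit 'a' (value 10) x 16^0 = 10
Sum = 954

954


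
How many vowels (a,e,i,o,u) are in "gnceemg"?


Input: gnceemg
Checking each character:
  'g' at position 0: consonant
  'n' at position 1: consonant
  'c' at position 2: consonant
  'e' at position 3: vowel (running total: 1)
  'e' at position 4: vowel (running total: 2)
  'm' at position 5: consonant
  'g' at position 6: consonant
Total vowels: 2

2


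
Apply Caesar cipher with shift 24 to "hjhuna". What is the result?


Caesar cipher: shift "hjhuna" by 24
  'h' (pos 7) + 24 = pos 5 = 'f'
  'j' (pos 9) + 24 = pos 7 = 'h'
  'h' (pos 7) + 24 = pos 5 = 'f'
  'u' (pos 20) + 24 = pos 18 = 's'
  'n' (pos 13) + 24 = pos 11 = 'l'
  'a' (pos 0) + 24 = pos 24 = 'y'
Result: fhfsly

fhfsly


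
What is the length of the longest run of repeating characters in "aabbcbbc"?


Input: "aabbcbbc"
Scanning for longest run:
  Position 1 ('a'): continues run of 'a', length=2
  Position 2 ('b'): new char, reset run to 1
  Position 3 ('b'): continues run of 'b', length=2
  Position 4 ('c'): new char, reset run to 1
  Position 5 ('b'): new char, reset run to 1
  Position 6 ('b'): continues run of 'b', length=2
  Position 7 ('c'): new char, reset run to 1
Longest run: 'a' with length 2

2


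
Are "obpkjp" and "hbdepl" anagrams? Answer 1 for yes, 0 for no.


Strings: "obpkjp", "hbdepl"
Sorted first:  bjkopp
Sorted second: bdehlp
Differ at position 1: 'j' vs 'd' => not anagrams

0


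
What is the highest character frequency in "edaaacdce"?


Input: edaaacdce
Character counts:
  'a': 3
  'c': 2
  'd': 2
  'e': 2
Maximum frequency: 3

3


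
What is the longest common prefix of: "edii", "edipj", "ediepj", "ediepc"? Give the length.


Words: edii, edipj, ediepj, ediepc
  Position 0: all 'e' => match
  Position 1: all 'd' => match
  Position 2: all 'i' => match
  Position 3: ('i', 'p', 'e', 'e') => mismatch, stop
LCP = "edi" (length 3)

3


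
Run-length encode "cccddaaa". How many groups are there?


Input: cccddaaa
Scanning for consecutive runs:
  Group 1: 'c' x 3 (positions 0-2)
  Group 2: 'd' x 2 (positions 3-4)
  Group 3: 'a' x 3 (positions 5-7)
Total groups: 3

3


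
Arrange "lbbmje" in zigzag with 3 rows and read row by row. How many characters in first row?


Zigzag "lbbmje" into 3 rows:
Placing characters:
  'l' => row 0
  'b' => row 1
  'b' => row 2
  'm' => row 1
  'j' => row 0
  'e' => row 1
Rows:
  Row 0: "lj"
  Row 1: "bme"
  Row 2: "b"
First row length: 2

2


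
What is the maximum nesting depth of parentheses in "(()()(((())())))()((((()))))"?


Input: "(()()(((())())))()((((()))))"
Tracking depth:
  Position 0 '(': depth becomes 1
  Position 1 '(': depth becomes 2
  Position 2 ')': depth becomes 1
  Position 3 '(': depth becomes 2
  Position 4 ')': depth becomes 1
  Position 5 '(': depth becomes 2
  Position 6 '(': depth becomes 3
  Position 7 '(': depth becomes 4
  Position 8 '(': depth becomes 5
  Position 9 ')': depth becomes 4
  Position 10 ')': depth becomes 3
  Position 11 '(': depth becomes 4
  Position 12 ')': depth becomes 3
  Position 13 ')': depth becomes 2
  Position 14 ')': depth becomes 1
  Position 15 ')': depth becomes 0
  Position 16 '(': depth becomes 1
  Position 17 ')': depth becomes 0
  Position 18 '(': depth becomes 1
  Position 19 '(': depth becomes 2
  Position 20 '(': depth becomes 3
  Position 21 '(': depth becomes 4
  Position 22 '(': depth becomes 5
  Position 23 ')': depth becomes 4
  Position 24 ')': depth becomes 3
  Position 25 ')': depth becomes 2
  Position 26 ')': depth becomes 1
  Position 27 ')': depth becomes 0
Maximum depth reached: 5

5


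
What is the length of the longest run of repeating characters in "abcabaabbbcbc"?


Input: "abcabaabbbcbc"
Scanning for longest run:
  Position 1 ('b'): new char, reset run to 1
  Position 2 ('c'): new char, reset run to 1
  Position 3 ('a'): new char, reset run to 1
  Position 4 ('b'): new char, reset run to 1
  Position 5 ('a'): new char, reset run to 1
  Position 6 ('a'): continues run of 'a', length=2
  Position 7 ('b'): new char, reset run to 1
  Position 8 ('b'): continues run of 'b', length=2
  Position 9 ('b'): continues run of 'b', length=3
  Position 10 ('c'): new char, reset run to 1
  Position 11 ('b'): new char, reset run to 1
  Position 12 ('c'): new char, reset run to 1
Longest run: 'b' with length 3

3


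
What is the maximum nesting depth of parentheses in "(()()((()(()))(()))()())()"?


Input: "(()()((()(()))(()))()())()"
Tracking depth:
  Position 0 '(': depth becomes 1
  Position 1 '(': depth becomes 2
  Position 2 ')': depth becomes 1
  Position 3 '(': depth becomes 2
  Position 4 ')': depth becomes 1
  Position 5 '(': depth becomes 2
  Position 6 '(': depth becomes 3
  Position 7 '(': depth becomes 4
  Position 8 ')': depth becomes 3
  Position 9 '(': depth becomes 4
  Position 10 '(': depth becomes 5
  Position 11 ')': depth becomes 4
  Position 12 ')': depth becomes 3
  Position 13 ')': depth becomes 2
  Position 14 '(': depth becomes 3
  Position 15 '(': depth becomes 4
  Position 16 ')': depth becomes 3
  Position 17 ')': depth becomes 2
  Position 18 ')': depth becomes 1
  Position 19 '(': depth becomes 2
  Position 20 ')': depth becomes 1
  Position 21 '(': depth becomes 2
  Position 22 ')': depth becomes 1
  Position 23 ')': depth becomes 0
  Position 24 '(': depth becomes 1
  Position 25 ')': depth becomes 0
Maximum depth reached: 5

5


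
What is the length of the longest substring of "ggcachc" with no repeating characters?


Input: "ggcachc"
Sliding window (track last position of each char):
  Position 0 ('g'): window [0,0] length 1 -- new best
  Position 1 ('g'): repeat (last at 0), move window start to 1
  Position 1 ('g'): window [1,1] length 1
  Position 2 ('c'): window [1,2] length 2 -- new best
  Position 3 ('a'): window [1,3] length 3 -- new best
  Position 4 ('c'): repeat (last at 2), move window start to 3
  Position 4 ('c'): window [3,4] length 2
  Position 5 ('h'): window [3,5] length 3
  Position 6 ('c'): repeat (last at 4), move window start to 5
  Position 6 ('c'): window [5,6] length 2
Longest substring with no repeats: "gca" with length 3

3


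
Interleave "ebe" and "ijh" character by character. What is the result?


Interleaving "ebe" and "ijh":
  Position 0: 'e' from first, 'i' from second => "ei"
  Position 1: 'b' from first, 'j' from second => "bj"
  Position 2: 'e' from first, 'h' from second => "eh"
Result: eibjeh

eibjeh


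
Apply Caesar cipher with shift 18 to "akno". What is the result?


Caesar cipher: shift "akno" by 18
  'a' (pos 0) + 18 = pos 18 = 's'
  'k' (pos 10) + 18 = pos 2 = 'c'
  'n' (pos 13) + 18 = pos 5 = 'f'
  'o' (pos 14) + 18 = pos 6 = 'g'
Result: scfg

scfg


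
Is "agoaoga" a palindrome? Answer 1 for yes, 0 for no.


Input: agoaoga
Reversed: agoaoga
  Compare pos 0 ('a') with pos 6 ('a'): match
  Compare pos 1 ('g') with pos 5 ('g'): match
  Compare pos 2 ('o') with pos 4 ('o'): match
Result: palindrome

1


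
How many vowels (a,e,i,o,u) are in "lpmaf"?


Input: lpmaf
Checking each character:
  'l' at position 0: consonant
  'p' at position 1: consonant
  'm' at position 2: consonant
  'a' at position 3: vowel (running total: 1)
  'f' at position 4: consonant
Total vowels: 1

1


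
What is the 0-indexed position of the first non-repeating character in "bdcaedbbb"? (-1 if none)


Input: bdcaedbbb
Character frequencies:
  'a': 1
  'b': 4
  'c': 1
  'd': 2
  'e': 1
Scanning left to right for freq == 1:
  Position 0 ('b'): freq=4, skip
  Position 1 ('d'): freq=2, skip
  Position 2 ('c'): unique! => answer = 2

2


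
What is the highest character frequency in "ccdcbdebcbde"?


Input: ccdcbdebcbde
Character counts:
  'b': 3
  'c': 4
  'd': 3
  'e': 2
Maximum frequency: 4

4


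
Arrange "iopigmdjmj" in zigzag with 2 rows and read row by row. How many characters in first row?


Zigzag "iopigmdjmj" into 2 rows:
Placing characters:
  'i' => row 0
  'o' => row 1
  'p' => row 0
  'i' => row 1
  'g' => row 0
  'm' => row 1
  'd' => row 0
  'j' => row 1
  'm' => row 0
  'j' => row 1
Rows:
  Row 0: "ipgdm"
  Row 1: "oimjj"
First row length: 5

5


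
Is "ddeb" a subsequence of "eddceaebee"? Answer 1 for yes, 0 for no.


Check if "ddeb" is a subsequence of "eddceaebee"
Greedy scan:
  Position 0 ('e'): no match needed
  Position 1 ('d'): matches sub[0] = 'd'
  Position 2 ('d'): matches sub[1] = 'd'
  Position 3 ('c'): no match needed
  Position 4 ('e'): matches sub[2] = 'e'
  Position 5 ('a'): no match needed
  Position 6 ('e'): no match needed
  Position 7 ('b'): matches sub[3] = 'b'
  Position 8 ('e'): no match needed
  Position 9 ('e'): no match needed
All 4 characters matched => is a subsequence

1


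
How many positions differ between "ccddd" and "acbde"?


Comparing "ccddd" and "acbde" position by position:
  Position 0: 'c' vs 'a' => DIFFER
  Position 1: 'c' vs 'c' => same
  Position 2: 'd' vs 'b' => DIFFER
  Position 3: 'd' vs 'd' => same
  Position 4: 'd' vs 'e' => DIFFER
Positions that differ: 3

3


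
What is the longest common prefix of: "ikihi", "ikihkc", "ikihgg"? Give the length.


Words: ikihi, ikihkc, ikihgg
  Position 0: all 'i' => match
  Position 1: all 'k' => match
  Position 2: all 'i' => match
  Position 3: all 'h' => match
  Position 4: ('i', 'k', 'g') => mismatch, stop
LCP = "ikih" (length 4)

4


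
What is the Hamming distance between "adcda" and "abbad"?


Comparing "adcda" and "abbad" position by position:
  Position 0: 'a' vs 'a' => same
  Position 1: 'd' vs 'b' => differ
  Position 2: 'c' vs 'b' => differ
  Position 3: 'd' vs 'a' => differ
  Position 4: 'a' vs 'd' => differ
Total differences (Hamming distance): 4

4


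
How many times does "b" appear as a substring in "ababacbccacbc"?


Searching for "b" in "ababacbccacbc"
Scanning each position:
  Position 0: "a" => no
  Position 1: "b" => MATCH
  Position 2: "a" => no
  Position 3: "b" => MATCH
  Position 4: "a" => no
  Position 5: "c" => no
  Position 6: "b" => MATCH
  Position 7: "c" => no
  Position 8: "c" => no
  Position 9: "a" => no
  Position 10: "c" => no
  Position 11: "b" => MATCH
  Position 12: "c" => no
Total occurrences: 4

4


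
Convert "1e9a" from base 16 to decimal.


Input: "1e9a" in base 16
Positional expansion:
  Digit '1' (value 1) x 16^3 = 4096
  Digit 'e' (value 14) x 16^2 = 3584
  Digit '9' (value 9) x 16^1 = 144
  Digit 'a' (value 10) x 16^0 = 10
Sum = 7834

7834


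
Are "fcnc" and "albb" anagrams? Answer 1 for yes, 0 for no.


Strings: "fcnc", "albb"
Sorted first:  ccfn
Sorted second: abbl
Differ at position 0: 'c' vs 'a' => not anagrams

0


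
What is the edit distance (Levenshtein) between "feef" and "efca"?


Computing edit distance: "feef" -> "efca"
DP table:
           e    f    c    a
      0    1    2    3    4
  f   1    1    1    2    3
  e   2    1    2    2    3
  e   3    2    2    3    3
  f   4    3    2    3    4
Edit distance = dp[4][4] = 4

4


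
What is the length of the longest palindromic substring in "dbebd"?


Input: "dbebd"
Checking substrings for palindromes:
  [0:5] "dbebd" (len 5) => palindrome
  [1:4] "beb" (len 3) => palindrome
Longest palindromic substring: "dbebd" with length 5

5


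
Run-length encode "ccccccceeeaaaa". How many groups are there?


Input: ccccccceeeaaaa
Scanning for consecutive runs:
  Group 1: 'c' x 7 (positions 0-6)
  Group 2: 'e' x 3 (positions 7-9)
  Group 3: 'a' x 4 (positions 10-13)
Total groups: 3

3


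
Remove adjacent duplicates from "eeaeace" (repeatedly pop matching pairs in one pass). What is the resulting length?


Input: eeaeace
Stack-based adjacent duplicate removal:
  Read 'e': push. Stack: e
  Read 'e': matches stack top 'e' => pop. Stack: (empty)
  Read 'a': push. Stack: a
  Read 'e': push. Stack: ae
  Read 'a': push. Stack: aea
  Read 'c': push. Stack: aeac
  Read 'e': push. Stack: aeace
Final stack: "aeace" (length 5)

5


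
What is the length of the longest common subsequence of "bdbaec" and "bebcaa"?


LCS of "bdbaec" and "bebcaa"
DP table:
           b    e    b    c    a    a
      0    0    0    0    0    0    0
  b   0    1    1    1    1    1    1
  d   0    1    1    1    1    1    1
  b   0    1    1    2    2    2    2
  a   0    1    1    2    2    3    3
  e   0    1    2    2    2    3    3
  c   0    1    2    2    3    3    3
LCS length = dp[6][6] = 3

3


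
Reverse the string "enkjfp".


Input: enkjfp
Reading characters right to left:
  Position 5: 'p'
  Position 4: 'f'
  Position 3: 'j'
  Position 2: 'k'
  Position 1: 'n'
  Position 0: 'e'
Reversed: pfjkne

pfjkne


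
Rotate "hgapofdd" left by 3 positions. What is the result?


Input: "hgapofdd", rotate left by 3
First 3 characters: "hga"
Remaining characters: "pofdd"
Concatenate remaining + first: "pofdd" + "hga" = "pofddhga"

pofddhga


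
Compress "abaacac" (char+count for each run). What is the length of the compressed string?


Input: abaacac
Runs:
  'a' x 1 => "a1"
  'b' x 1 => "b1"
  'a' x 2 => "a2"
  'c' x 1 => "c1"
  'a' x 1 => "a1"
  'c' x 1 => "c1"
Compressed: "a1b1a2c1a1c1"
Compressed length: 12

12
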